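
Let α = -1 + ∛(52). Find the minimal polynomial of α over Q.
m_α(x) = x^3 + 3x^2 + 3x - 51

Set β = α + 1 = ∛(52), so β^3 = 52. Then (α + 1)^3 - 52 = 0, i.e. α is a root of g(x) = (x + 1)^3 - 52 = x^3 + 3x^2 + 3x - 51. Since g(x) = h(x + 1) where h(x) = x^3 - 52, and h is irreducible over Q (because 52 is not a perfect cube, so h has no rational root, and a monic cubic with no rational root is irreducible), g is also irreducible (irreducibility is preserved under the substitution x → x + 1). Hence m_α(x) = x^3 + 3x^2 + 3x - 51.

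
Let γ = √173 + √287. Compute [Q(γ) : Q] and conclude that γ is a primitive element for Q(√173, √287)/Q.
[Q(γ) : Q] = 4 (equivalently, Q(γ) = Q(√173, √287))

Obviously Q(γ) ⊆ Q(√173, √287), and [Q(√173, √287):Q] = 4 (since 173, 287 are distinct squarefree integers > 1 with 49651 not a perfect square). To show equality we compute the minimal polynomial of γ. From γ = √173 + √287: γ^2 = 173 + 2√(49651) + 287 = 460 + 2√(49651), so γ^2 - 460 = 2√(49651); squaring, (γ^2 - 460)^2 = 4·49651, i.e. γ^4 - 920γ^2 + 211600 - 198604 = 0, i.e. γ^4 - 920γ^2 + 12996 = 0. So γ is a root of x^4 - 920x^2 + 12996. This polynomial is irreducible over Q: it has no rational root (each ±√173 ± √287 is irrational), and any factorization into two quadratics over Q would force √(49651) ∈ Q (pairing opposite roots) or √173, √287 ∈ Q (other pairings), all impossible. Hence [Q(γ):Q] = 4 = [Q(√173, √287):Q], so Q(γ) = Q(√173, √287).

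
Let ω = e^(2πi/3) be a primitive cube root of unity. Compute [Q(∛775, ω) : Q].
[Q(∛775, ω) : Q] = 6

[Q(∛775):Q] = 3 (min poly x^3 - 775, irreducible since 775 is not a perfect cube). [Q(ω):Q] = 2 (min poly x^2 + x + 1). Since Q(∛775) ⊂ R and ω ∉ R, we have ω ∉ Q(∛775), so x^2 + x + 1 remains irreducible over Q(∛775) and [Q(∛775, ω) : Q(∛775)] = 2. By the tower law, [Q(∛775, ω) : Q] = 3 · 2 = 6. (In fact Q(∛775, ω) is the splitting field of x^3 - 775 over Q.)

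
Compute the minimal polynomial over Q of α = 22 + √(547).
m_α(x) = x^2 - 44x - 63

From α - 22 = √(547), squaring gives (α - 22)^2 = 547, i.e. α^2 - 44α + 484 = 547, so α^2 - 44α - 63 = 0. The discriminant of x^2 - 44x - 63 is (-44)^2 - 4·(-63) = 1936 + 252 = 2188, and 4·(547) is not a perfect square in Q since 547 is squarefree and ≠ 1. Hence x^2 - 44x - 63 is irreducible over Q and is the minimal polynomial of α.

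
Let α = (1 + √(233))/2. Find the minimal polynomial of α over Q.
m_α(x) = x^2 - x - 58

From 2α - 1 = √(233), squaring gives (2α - 1)^2 = 233, i.e. 4α^2 - 4α + 1 = 233, so α^2 - α + (1 - 233)/4 = 0. Since 233 ≡ 1 (mod 4), (1 - 233)/4 = -58 ∈ Z. The polynomial x^2 - x - 58 has discriminant 1 - 4·(-58) = 233, which is not a perfect square in Q (d = 233 is squarefree and ≠ 1), so x^2 - x - 58 is irreducible over Q. It is the minimal polynomial of α.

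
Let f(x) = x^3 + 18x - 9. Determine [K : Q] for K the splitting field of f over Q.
[K : Q] = 6

By the rational root test, any rational root of the monic integer polynomial f(x) = x^3 + 18x - 9 must be an integer dividing the constant term -9, i.e. one of ±{1, 3, 9}. Evaluating: f(1) = 10, f(-1) = -28, f(3) = 72, f(-3) = -90, f(9) = 882, f(-9) = -900; none is 0, so f has no rational root and is therefore irreducible over Q (a cubic with no linear factor over a field is irreducible). For an irreducible cubic, the Galois group is A_3 or S_3 according as the discriminant disc(f) = -4a^3 - 27b^2 = -4·(18)^3 - 27·(-9)^2 = -25515 is or is not a square in Q. Here disc(f) = -25515 is not a perfect square in Q, so the Galois group of f over Q is not contained in A_3 and must be all of S_3. The splitting field has degree |S_3| = 6 over Q, so [K : Q] = 6.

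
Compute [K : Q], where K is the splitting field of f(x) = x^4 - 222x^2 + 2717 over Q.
[K : Q] = 4

Solving the quadratic in x^2: x^2 = (222 ± √(222^2 - 4·2717))/2 = (222 ± √38416)/2 = (222 ± 196)/2, giving x^2 = 209 or x^2 = 13. So f(x) = (x^2 - 209)(x^2 - 13) and the roots of f are ±√209, ±√13. Hence the splitting field is K = Q(√209, √13). Since 209 and 13 are distinct squarefree integers > 1, their product 2717 is not a perfect square, so √13 ∉ Q(√209). By the tower law [K:Q] = [Q(√209,√13):Q(√209)] · [Q(√209):Q] = 2 · 2 = 4.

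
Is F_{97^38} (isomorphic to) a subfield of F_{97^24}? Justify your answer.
No: F_{97^38} is not a subfield of F_{97^24}

F_{p^m} embeds in F_{p^n} iff m | n. Here 38 ∤ 24 (since 24 = 0·38 + 24 with remainder 24 ≠ 0), so F_{97^38} is not a subfield of F_{97^24}. Equivalently: if it were, the tower law would give 38 = [F_{97^38}:F_97] dividing [F_{97^24}:F_97] = 24, contradiction.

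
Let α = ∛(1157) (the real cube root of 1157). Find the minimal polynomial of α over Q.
m_α(x) = x^3 - 1157

α satisfies α^3 = 1157, so x^3 - 1157 annihilates α. By the rational root test, a rational root p/q (in lowest terms) of x^3 - 1157 would satisfy p^3 = 1157 q^3, forcing q = 1 and p^3 = 1157; but 1157 is not a perfect cube, contradiction. A monic cubic over Q with no rational root is irreducible (any nontrivial factorization would include a linear factor). Hence x^3 - 1157 is the minimal polynomial of α, and in particular [Q(α):Q] = 3.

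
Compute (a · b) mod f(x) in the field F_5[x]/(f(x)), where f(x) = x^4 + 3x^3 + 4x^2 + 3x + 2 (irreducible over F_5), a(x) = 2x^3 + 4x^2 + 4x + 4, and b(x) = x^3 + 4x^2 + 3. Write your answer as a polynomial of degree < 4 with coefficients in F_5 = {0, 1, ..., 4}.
a · b ≡ 4x^3 + 3x + 4 (mod f(x))

Multiply in F_5[x]: a(x)·b(x) = (2x^3 + 4x^2 + 4x + 4)·(x^3 + 4x^2 + 3) = 2x^6 + 2x^5 + x^3 + 3x^2 + 2x + 2. This has degree ≥ 4, so divide by f(x) over F_5: 2x^6 + 2x^5 + x^3 + 3x^2 + 2x + 2 = (2x^2 + x + 4)·(x^4 + 3x^3 + 4x^2 + 3x + 2) + (4x^3 + 3x + 4). Hence a·b ≡ 4x^3 + 3x + 4 (mod f). (F_5[x]/(f) is a field with 5^4 = 625 elements since f is irreducible of degree 4.)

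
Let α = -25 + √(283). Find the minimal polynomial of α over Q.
m_α(x) = x^2 + 50x + 342

From α + 25 = √(283), squaring gives (α + 25)^2 = 283, i.e. α^2 + 50α + 625 = 283, so α^2 + 50α + 342 = 0. The discriminant of x^2 + 50x + 342 is (50)^2 - 4·(342) = 2500 - 1368 = 1132, and 4·(283) is not a perfect square in Q since 283 is squarefree and ≠ 1. Hence x^2 + 50x + 342 is irreducible over Q and is the minimal polynomial of α.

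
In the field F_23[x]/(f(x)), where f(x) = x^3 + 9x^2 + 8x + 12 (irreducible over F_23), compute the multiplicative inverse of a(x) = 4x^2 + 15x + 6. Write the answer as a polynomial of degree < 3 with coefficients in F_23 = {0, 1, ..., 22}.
a(x)^(-1) ≡ 9x^2 + 11x + 13 (mod f(x))

Since f is irreducible over F_23, F_23[x]/(f) is a field and a(x) ≠ 0 has an inverse. Apply the extended Euclidean algorithm to f(x) and a(x) in F_23[x]: f(x) = (6x + 20)·a(x) + (17x + 7);  a(x) = (7x + 21)·(17x + 7) + (20). The last nonzero remainder is the constant 20 = gcd(f, a) in F_23. Back-substituting through the division chain expresses 20 = s(x)·a(x) + t(x)·f(x) with s(x) ≡ 19x^2 + 13x + 7 (mod f), so (19x^2 + 13x + 7)·a(x) ≡ 20 (mod f). Multiplying by 20^(-1) ≡ 15 in F_23 gives a(x)^(-1) ≡ 15·(19x^2 + 13x + 7) ≡ 9x^2 + 11x + 13 (mod f). Check: (4x^2 + 15x + 6)·(9x^2 + 11x + 13) = 13x^4 + 18x^3 + 18x^2 + 8x + 9 ≡ 1 (mod x^3 + 9x^2 + 8x + 12).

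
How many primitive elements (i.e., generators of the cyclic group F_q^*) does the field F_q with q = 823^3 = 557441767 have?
There are φ(557441766) = 154224000 primitive elements

F_q^* is cyclic of order q - 1 = 557441766. A cyclic group of order m has exactly φ(m) generators. Here m = 557441766 = 2 · 3^2 · 7 · 43 · 137 · 751, so the number of primitive elements is φ(557441766) = 154224000.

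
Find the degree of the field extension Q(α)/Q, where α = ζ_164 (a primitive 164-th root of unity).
[Q(α):Q] = 80

The minimal polynomial of ζ_164 over Q is the 164-th cyclotomic polynomial Φ_164(x), which is irreducible over Q and has degree φ(164) = 80. Hence [Q(α):Q] = φ(164) = 80.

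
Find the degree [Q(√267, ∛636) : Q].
[Q(√267, ∛636) : Q] = 6

Let L = Q(√267, ∛636). Since Q(√267) ⊂ L and [Q(√267):Q] = 2, the tower law gives 2 | [L:Q]. Likewise Q(∛636) ⊂ L with [Q(∛636):Q] = 3 (because 636 is not a perfect cube), so 3 | [L:Q]. As gcd(2,3) = 1, [L:Q] is divisible by 6. Conversely L is generated over Q by √267 and ∛636, so [L:Q] ≤ 2·3 = 6. Therefore [Q(√267, ∛636) : Q] = 6.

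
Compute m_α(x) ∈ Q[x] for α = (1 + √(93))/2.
m_α(x) = x^2 - x - 23

From 2α - 1 = √(93), squaring gives (2α - 1)^2 = 93, i.e. 4α^2 - 4α + 1 = 93, so α^2 - α + (1 - 93)/4 = 0. Since 93 ≡ 1 (mod 4), (1 - 93)/4 = -23 ∈ Z. The polynomial x^2 - x - 23 has discriminant 1 - 4·(-23) = 93, which is not a perfect square in Q (d = 93 is squarefree and ≠ 1), so x^2 - x - 23 is irreducible over Q. It is the minimal polynomial of α.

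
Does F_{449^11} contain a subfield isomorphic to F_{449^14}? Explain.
No: F_{449^14} is not a subfield of F_{449^11}

F_{p^m} embeds in F_{p^n} iff m | n. Here 14 ∤ 11 (since 11 = 0·14 + 11 with remainder 11 ≠ 0), so F_{449^14} is not a subfield of F_{449^11}. Equivalently: if it were, the tower law would give 14 = [F_{449^14}:F_449] dividing [F_{449^11}:F_449] = 11, contradiction.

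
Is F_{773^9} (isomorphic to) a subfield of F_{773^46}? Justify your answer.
No: F_{773^9} is not a subfield of F_{773^46}

F_{p^m} embeds in F_{p^n} iff m | n. Here 9 ∤ 46 (since 46 = 5·9 + 1 with remainder 1 ≠ 0), so F_{773^9} is not a subfield of F_{773^46}. Equivalently: if it were, the tower law would give 9 = [F_{773^9}:F_773] dividing [F_{773^46}:F_773] = 46, contradiction.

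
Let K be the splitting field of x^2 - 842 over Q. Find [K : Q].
[K : Q] = 2

f(x) = x^2 - 842 factors as (x - √842)(x + √842). The splitting field is K = Q(√842). Since 842 is squarefree and > 1, it is not a perfect square, so x^2 - 842 is irreducible over Q and [Q(√842) : Q] = 2. Hence [K : Q] = 2.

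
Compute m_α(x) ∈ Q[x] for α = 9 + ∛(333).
m_α(x) = x^3 - 27x^2 + 243x - 1062

Set β = α - 9 = ∛(333), so β^3 = 333. Then (α - 9)^3 - 333 = 0, i.e. α is a root of g(x) = (x - 9)^3 - 333 = x^3 - 27x^2 + 243x - 1062. Since g(x) = h(x - 9) where h(x) = x^3 - 333, and h is irreducible over Q (because 333 is not a perfect cube, so h has no rational root, and a monic cubic with no rational root is irreducible), g is also irreducible (irreducibility is preserved under the substitution x → x - 9). Hence m_α(x) = x^3 - 27x^2 + 243x - 1062.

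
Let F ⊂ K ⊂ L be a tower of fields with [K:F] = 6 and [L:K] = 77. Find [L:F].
[L:F] = 462

The tower law says that for any tower of field extensions F ⊂ K ⊂ L with finite degrees, [L:F] = [L:K] · [K:F]. Here this gives [L:F] = 77 · 6 = 462.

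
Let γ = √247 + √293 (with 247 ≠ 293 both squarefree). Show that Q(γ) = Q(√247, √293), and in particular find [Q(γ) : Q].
[Q(γ) : Q] = 4 (equivalently, Q(γ) = Q(√247, √293))

Obviously Q(γ) ⊆ Q(√247, √293), and [Q(√247, √293):Q] = 4 (since 247, 293 are distinct squarefree integers > 1 with 72371 not a perfect square). To show equality we compute the minimal polynomial of γ. From γ = √247 + √293: γ^2 = 247 + 2√(72371) + 293 = 540 + 2√(72371), so γ^2 - 540 = 2√(72371); squaring, (γ^2 - 540)^2 = 4·72371, i.e. γ^4 - 1080γ^2 + 291600 - 289484 = 0, i.e. γ^4 - 1080γ^2 + 2116 = 0. So γ is a root of x^4 - 1080x^2 + 2116. This polynomial is irreducible over Q: it has no rational root (each ±√247 ± √293 is irrational), and any factorization into two quadratics over Q would force √(72371) ∈ Q (pairing opposite roots) or √247, √293 ∈ Q (other pairings), all impossible. Hence [Q(γ):Q] = 4 = [Q(√247, √293):Q], so Q(γ) = Q(√247, √293).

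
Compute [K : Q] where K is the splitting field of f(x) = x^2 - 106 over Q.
[K : Q] = 2

f(x) = x^2 - 106 factors as (x - √106)(x + √106). The splitting field is K = Q(√106). Since 106 is squarefree and > 1, it is not a perfect square, so x^2 - 106 is irreducible over Q and [Q(√106) : Q] = 2. Hence [K : Q] = 2.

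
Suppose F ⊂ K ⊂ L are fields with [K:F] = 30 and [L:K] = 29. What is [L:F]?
[L:F] = 870

The tower law says that for any tower of field extensions F ⊂ K ⊂ L with finite degrees, [L:F] = [L:K] · [K:F]. Here this gives [L:F] = 29 · 30 = 870.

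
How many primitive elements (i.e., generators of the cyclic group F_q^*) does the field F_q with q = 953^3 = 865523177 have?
There are φ(865523176) = 347120640 primitive elements

F_q^* is cyclic of order q - 1 = 865523176. A cyclic group of order m has exactly φ(m) generators. Here m = 865523176 = 2^3 · 7 · 17 · 181 · 5023, so the number of primitive elements is φ(865523176) = 347120640.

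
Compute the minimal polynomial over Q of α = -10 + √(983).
m_α(x) = x^2 + 20x - 883

From α + 10 = √(983), squaring gives (α + 10)^2 = 983, i.e. α^2 + 20α + 100 = 983, so α^2 + 20α - 883 = 0. The discriminant of x^2 + 20x - 883 is (20)^2 - 4·(-883) = 400 + 3532 = 3932, and 4·(983) is not a perfect square in Q since 983 is squarefree and ≠ 1. Hence x^2 + 20x - 883 is irreducible over Q and is the minimal polynomial of α.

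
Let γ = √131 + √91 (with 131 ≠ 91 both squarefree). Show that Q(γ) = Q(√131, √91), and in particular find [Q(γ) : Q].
[Q(γ) : Q] = 4 (equivalently, Q(γ) = Q(√131, √91))

Obviously Q(γ) ⊆ Q(√131, √91), and [Q(√131, √91):Q] = 4 (since 131, 91 are distinct squarefree integers > 1 with 11921 not a perfect square). To show equality we compute the minimal polynomial of γ. From γ = √131 + √91: γ^2 = 131 + 2√(11921) + 91 = 222 + 2√(11921), so γ^2 - 222 = 2√(11921); squaring, (γ^2 - 222)^2 = 4·11921, i.e. γ^4 - 444γ^2 + 49284 - 47684 = 0, i.e. γ^4 - 444γ^2 + 1600 = 0. So γ is a root of x^4 - 444x^2 + 1600. This polynomial is irreducible over Q: it has no rational root (each ±√131 ± √91 is irrational), and any factorization into two quadratics over Q would force √(11921) ∈ Q (pairing opposite roots) or √131, √91 ∈ Q (other pairings), all impossible. Hence [Q(γ):Q] = 4 = [Q(√131, √91):Q], so Q(γ) = Q(√131, √91).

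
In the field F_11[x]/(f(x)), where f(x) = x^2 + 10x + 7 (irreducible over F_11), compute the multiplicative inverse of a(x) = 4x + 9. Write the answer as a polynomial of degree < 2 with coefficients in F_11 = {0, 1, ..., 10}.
a(x)^(-1) ≡ 2x + 10 (mod f(x))

Since f is irreducible over F_11, F_11[x]/(f) is a field and a(x) ≠ 0 has an inverse. Apply the extended Euclidean algorithm to f(x) and a(x) in F_11[x]: f(x) = (3x + 4)·a(x) + (4). The last nonzero remainder is the constant 4 = gcd(f, a) in F_11. Back-substituting through the division chain expresses 4 = s(x)·a(x) + t(x)·f(x) with s(x) ≡ 8x + 7 (mod f), so (8x + 7)·a(x) ≡ 4 (mod f). Multiplying by 4^(-1) ≡ 3 in F_11 gives a(x)^(-1) ≡ 3·(8x + 7) ≡ 2x + 10 (mod f). Check: (4x + 9)·(2x + 10) = 8x^2 + 3x + 2 ≡ 1 (mod x^2 + 10x + 7).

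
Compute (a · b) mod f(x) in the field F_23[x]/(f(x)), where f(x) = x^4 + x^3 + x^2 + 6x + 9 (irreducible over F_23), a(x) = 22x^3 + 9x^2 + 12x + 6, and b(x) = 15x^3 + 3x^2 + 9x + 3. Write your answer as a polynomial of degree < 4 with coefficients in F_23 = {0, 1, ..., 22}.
a · b ≡ 12x^3 + 7x^2 + 4x + 22 (mod f(x))

Multiply in F_23[x]: a(x)·b(x) = (22x^3 + 9x^2 + 12x + 6)·(15x^3 + 3x^2 + 9x + 3) = 8x^6 + 17x^5 + 14x^4 + 20x^3 + 15x^2 + 21x + 18. This has degree ≥ 4, so divide by f(x) over F_23: 8x^6 + 17x^5 + 14x^4 + 20x^3 + 15x^2 + 21x + 18 = (8x^2 + 9x + 20)·(x^4 + x^3 + x^2 + 6x + 9) + (12x^3 + 7x^2 + 4x + 22). Hence a·b ≡ 12x^3 + 7x^2 + 4x + 22 (mod f). (F_23[x]/(f) is a field with 23^4 = 279841 elements since f is irreducible of degree 4.)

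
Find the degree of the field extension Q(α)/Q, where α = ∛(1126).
[Q(α):Q] = 3

The minimal polynomial of α is x^3 - 1126, irreducible over Q since 1126 is not a perfect cube (so x^3 - 1126 has no rational root). Hence [Q(α):Q] = deg(m_α) = 3.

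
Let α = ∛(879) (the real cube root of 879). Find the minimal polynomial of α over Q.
m_α(x) = x^3 - 879

α satisfies α^3 = 879, so x^3 - 879 annihilates α. By the rational root test, a rational root p/q (in lowest terms) of x^3 - 879 would satisfy p^3 = 879 q^3, forcing q = 1 and p^3 = 879; but 879 is not a perfect cube, contradiction. A monic cubic over Q with no rational root is irreducible (any nontrivial factorization would include a linear factor). Hence x^3 - 879 is the minimal polynomial of α, and in particular [Q(α):Q] = 3.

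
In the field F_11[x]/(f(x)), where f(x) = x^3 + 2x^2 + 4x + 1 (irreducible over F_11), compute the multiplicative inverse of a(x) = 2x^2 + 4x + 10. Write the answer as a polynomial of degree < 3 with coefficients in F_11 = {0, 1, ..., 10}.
a(x)^(-1) ≡ 2x^2 + 6x + 9 (mod f(x))

Since f is irreducible over F_11, F_11[x]/(f) is a field and a(x) ≠ 0 has an inverse. Apply the extended Euclidean algorithm to f(x) and a(x) in F_11[x]: f(x) = (6x)·a(x) + (10x + 1);  a(x) = (9x + 5)·(10x + 1) + (5). The last nonzero remainder is the constant 5 = gcd(f, a) in F_11. Back-substituting through the division chain expresses 5 = s(x)·a(x) + t(x)·f(x) with s(x) ≡ 10x^2 + 8x + 1 (mod f), so (10x^2 + 8x + 1)·a(x) ≡ 5 (mod f). Multiplying by 5^(-1) ≡ 9 in F_11 gives a(x)^(-1) ≡ 9·(10x^2 + 8x + 1) ≡ 2x^2 + 6x + 9 (mod f). Check: (2x^2 + 4x + 10)·(2x^2 + 6x + 9) = 4x^4 + 9x^3 + 7x^2 + 8x + 2 ≡ 1 (mod x^3 + 2x^2 + 4x + 1).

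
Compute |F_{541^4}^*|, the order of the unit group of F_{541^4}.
|F_{541^4}^*| = 85662167760

F_{541^4} has 541^4 = 85662167761 elements; its multiplicative group consists of all nonzero elements, so |F_{541^4}^*| = 85662167761 - 1 = 85662167760. (It is cyclic since any finite subgroup of the multiplicative group of a field is cyclic.)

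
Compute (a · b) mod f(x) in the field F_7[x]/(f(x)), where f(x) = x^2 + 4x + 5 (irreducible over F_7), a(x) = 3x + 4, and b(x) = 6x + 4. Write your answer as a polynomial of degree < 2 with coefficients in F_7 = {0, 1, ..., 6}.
a · b ≡ 6x + 3 (mod f(x))

Multiply in F_7[x]: a(x)·b(x) = (3x + 4)·(6x + 4) = 4x^2 + x + 2. This has degree ≥ 2, so divide by f(x) over F_7: 4x^2 + x + 2 = (4)·(x^2 + 4x + 5) + (6x + 3). Hence a·b ≡ 6x + 3 (mod f). (F_7[x]/(f) is a field with 7^2 = 49 elements since f is irreducible of degree 2.)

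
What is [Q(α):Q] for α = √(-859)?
[Q(α):Q] = 2

[Q(α):Q] equals the degree of the minimal polynomial of α. Here α^2 = -859 and x^2 + 859 is irreducible (d = -859 is squarefree, ≠ 1, hence not a square), so deg(m_α) = 2. Thus [Q(α):Q] = 2.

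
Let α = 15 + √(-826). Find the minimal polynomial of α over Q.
m_α(x) = x^2 - 30x + 1051

From α - 15 = √(-826), squaring gives (α - 15)^2 = -826, i.e. α^2 - 30α + 225 = -826, so α^2 - 30α + 1051 = 0. The discriminant of x^2 - 30x + 1051 is (-30)^2 - 4·(1051) = 900 - 4204 = -3304, and 4·(-826) is not a perfect square in Q since -826 is squarefree and ≠ 1. Hence x^2 - 30x + 1051 is irreducible over Q and is the minimal polynomial of α.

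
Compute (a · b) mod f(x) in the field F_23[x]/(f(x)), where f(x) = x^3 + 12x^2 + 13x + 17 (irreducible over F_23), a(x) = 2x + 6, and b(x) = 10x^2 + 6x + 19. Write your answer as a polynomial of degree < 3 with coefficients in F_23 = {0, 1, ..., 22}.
a · b ≡ 16x^2 + 21x + 4 (mod f(x))

Multiply in F_23[x]: a(x)·b(x) = (2x + 6)·(10x^2 + 6x + 19) = 20x^3 + 3x^2 + 5x + 22. This has degree ≥ 3, so divide by f(x) over F_23: 20x^3 + 3x^2 + 5x + 22 = (20)·(x^3 + 12x^2 + 13x + 17) + (16x^2 + 21x + 4). Hence a·b ≡ 16x^2 + 21x + 4 (mod f). (F_23[x]/(f) is a field with 23^3 = 12167 elements since f is irreducible of degree 3.)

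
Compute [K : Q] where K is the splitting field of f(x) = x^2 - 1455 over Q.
[K : Q] = 2

f(x) = x^2 - 1455 factors as (x - √1455)(x + √1455). The splitting field is K = Q(√1455). Since 1455 is squarefree and > 1, it is not a perfect square, so x^2 - 1455 is irreducible over Q and [Q(√1455) : Q] = 2. Hence [K : Q] = 2.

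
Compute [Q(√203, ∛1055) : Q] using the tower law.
[Q(√203, ∛1055) : Q] = 6

Let L = Q(√203, ∛1055). Since Q(√203) ⊂ L and [Q(√203):Q] = 2, the tower law gives 2 | [L:Q]. Likewise Q(∛1055) ⊂ L with [Q(∛1055):Q] = 3 (because 1055 is not a perfect cube), so 3 | [L:Q]. As gcd(2,3) = 1, [L:Q] is divisible by 6. Conversely L is generated over Q by √203 and ∛1055, so [L:Q] ≤ 2·3 = 6. Therefore [Q(√203, ∛1055) : Q] = 6.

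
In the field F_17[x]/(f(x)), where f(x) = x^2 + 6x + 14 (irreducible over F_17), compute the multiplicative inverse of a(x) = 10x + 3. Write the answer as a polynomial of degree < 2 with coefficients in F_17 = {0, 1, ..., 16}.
a(x)^(-1) ≡ 15x + 9 (mod f(x))

Since f is irreducible over F_17, F_17[x]/(f) is a field and a(x) ≠ 0 has an inverse. Apply the extended Euclidean algorithm to f(x) and a(x) in F_17[x]: f(x) = (12x + 14)·a(x) + (6). The last nonzero remainder is the constant 6 = gcd(f, a) in F_17. Back-substituting through the division chain expresses 6 = s(x)·a(x) + t(x)·f(x) with s(x) ≡ 5x + 3 (mod f), so (5x + 3)·a(x) ≡ 6 (mod f). Multiplying by 6^(-1) ≡ 3 in F_17 gives a(x)^(-1) ≡ 3·(5x + 3) ≡ 15x + 9 (mod f). Check: (10x + 3)·(15x + 9) = 14x^2 + 16x + 10 ≡ 1 (mod x^2 + 6x + 14).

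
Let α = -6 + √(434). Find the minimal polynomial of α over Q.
m_α(x) = x^2 + 12x - 398

From α + 6 = √(434), squaring gives (α + 6)^2 = 434, i.e. α^2 + 12α + 36 = 434, so α^2 + 12α - 398 = 0. The discriminant of x^2 + 12x - 398 is (12)^2 - 4·(-398) = 144 + 1592 = 1736, and 4·(434) is not a perfect square in Q since 434 is squarefree and ≠ 1. Hence x^2 + 12x - 398 is irreducible over Q and is the minimal polynomial of α.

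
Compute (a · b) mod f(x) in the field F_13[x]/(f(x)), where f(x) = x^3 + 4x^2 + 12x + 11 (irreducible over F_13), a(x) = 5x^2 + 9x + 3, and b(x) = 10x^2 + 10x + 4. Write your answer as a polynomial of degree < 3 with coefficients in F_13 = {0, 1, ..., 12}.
a · b ≡ x^2 + 2x + 9 (mod f(x))

Multiply in F_13[x]: a(x)·b(x) = (5x^2 + 9x + 3)·(10x^2 + 10x + 4) = 11x^4 + 10x^3 + 10x^2 + x + 12. This has degree ≥ 3, so divide by f(x) over F_13: 11x^4 + 10x^3 + 10x^2 + x + 12 = (11x + 5)·(x^3 + 4x^2 + 12x + 11) + (x^2 + 2x + 9). Hence a·b ≡ x^2 + 2x + 9 (mod f). (F_13[x]/(f) is a field with 13^3 = 2197 elements since f is irreducible of degree 3.)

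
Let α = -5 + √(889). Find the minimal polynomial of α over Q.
m_α(x) = x^2 + 10x - 864

From α + 5 = √(889), squaring gives (α + 5)^2 = 889, i.e. α^2 + 10α + 25 = 889, so α^2 + 10α - 864 = 0. The discriminant of x^2 + 10x - 864 is (10)^2 - 4·(-864) = 100 + 3456 = 3556, and 4·(889) is not a perfect square in Q since 889 is squarefree and ≠ 1. Hence x^2 + 10x - 864 is irreducible over Q and is the minimal polynomial of α.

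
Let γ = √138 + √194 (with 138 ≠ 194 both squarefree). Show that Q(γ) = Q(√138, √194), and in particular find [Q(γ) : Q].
[Q(γ) : Q] = 4 (equivalently, Q(γ) = Q(√138, √194))

Obviously Q(γ) ⊆ Q(√138, √194), and [Q(√138, √194):Q] = 4 (since 138, 194 are distinct squarefree integers > 1 with 26772 not a perfect square). To show equality we compute the minimal polynomial of γ. From γ = √138 + √194: γ^2 = 138 + 2√(26772) + 194 = 332 + 2√(26772), so γ^2 - 332 = 2√(26772); squaring, (γ^2 - 332)^2 = 4·26772, i.e. γ^4 - 664γ^2 + 110224 - 107088 = 0, i.e. γ^4 - 664γ^2 + 3136 = 0. So γ is a root of x^4 - 664x^2 + 3136. This polynomial is irreducible over Q: it has no rational root (each ±√138 ± √194 is irrational), and any factorization into two quadratics over Q would force √(26772) ∈ Q (pairing opposite roots) or √138, √194 ∈ Q (other pairings), all impossible. Hence [Q(γ):Q] = 4 = [Q(√138, √194):Q], so Q(γ) = Q(√138, √194).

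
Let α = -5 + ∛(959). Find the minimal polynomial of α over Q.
m_α(x) = x^3 + 15x^2 + 75x - 834

Set β = α + 5 = ∛(959), so β^3 = 959. Then (α + 5)^3 - 959 = 0, i.e. α is a root of g(x) = (x + 5)^3 - 959 = x^3 + 15x^2 + 75x - 834. Since g(x) = h(x + 5) where h(x) = x^3 - 959, and h is irreducible over Q (because 959 is not a perfect cube, so h has no rational root, and a monic cubic with no rational root is irreducible), g is also irreducible (irreducibility is preserved under the substitution x → x + 5). Hence m_α(x) = x^3 + 15x^2 + 75x - 834.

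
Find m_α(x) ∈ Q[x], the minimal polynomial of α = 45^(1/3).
m_α(x) = x^3 - 45

α satisfies α^3 = 45, so x^3 - 45 annihilates α. By the rational root test, a rational root p/q (in lowest terms) of x^3 - 45 would satisfy p^3 = 45 q^3, forcing q = 1 and p^3 = 45; but 45 is not a perfect cube, contradiction. A monic cubic over Q with no rational root is irreducible (any nontrivial factorization would include a linear factor). Hence x^3 - 45 is the minimal polynomial of α, and in particular [Q(α):Q] = 3.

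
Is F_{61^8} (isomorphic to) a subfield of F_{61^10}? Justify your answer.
No: F_{61^8} is not a subfield of F_{61^10}

F_{p^m} embeds in F_{p^n} iff m | n. Here 8 ∤ 10 (since 10 = 1·8 + 2 with remainder 2 ≠ 0), so F_{61^8} is not a subfield of F_{61^10}. Equivalently: if it were, the tower law would give 8 = [F_{61^8}:F_61] dividing [F_{61^10}:F_61] = 10, contradiction.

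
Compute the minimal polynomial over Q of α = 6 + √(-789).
m_α(x) = x^2 - 12x + 825

From α - 6 = √(-789), squaring gives (α - 6)^2 = -789, i.e. α^2 - 12α + 36 = -789, so α^2 - 12α + 825 = 0. The discriminant of x^2 - 12x + 825 is (-12)^2 - 4·(825) = 144 - 3300 = -3156, and 4·(-789) is not a perfect square in Q since -789 is squarefree and ≠ 1. Hence x^2 - 12x + 825 is irreducible over Q and is the minimal polynomial of α.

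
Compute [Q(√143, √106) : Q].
[Q(√143, √106) : Q] = 4

[Q(√143):Q] = 2 (min poly x^2 - 143, irreducible since 143 is squarefree > 1). For the top step, suppose √106 ∈ Q(√143), say √106 = c + d√143 with c, d ∈ Q. Squaring: 106 = c^2 + 143d^2 + 2cd√143. Since √143 ∉ Q this forces 2cd = 0. If d = 0 then √106 = c ∈ Q, contradicting 106 squarefree > 1. If c = 0 then 106 = 143d^2, so 143·106 = (143d)^2 is a perfect square in Q — but 143·106 = 15158 is not a perfect square (since 143 and 106 are distinct squarefree integers). Contradiction. Hence √106 ∉ Q(√143), so x^2 - 106 stays irreducible over Q(√143) and [Q(√143, √106) : Q(√143)] = 2. By the tower law, [Q(√143, √106) : Q] = 2 · 2 = 4.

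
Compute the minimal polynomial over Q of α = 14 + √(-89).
m_α(x) = x^2 - 28x + 285

From α - 14 = √(-89), squaring gives (α - 14)^2 = -89, i.e. α^2 - 28α + 196 = -89, so α^2 - 28α + 285 = 0. The discriminant of x^2 - 28x + 285 is (-28)^2 - 4·(285) = 784 - 1140 = -356, and 4·(-89) is not a perfect square in Q since -89 is squarefree and ≠ 1. Hence x^2 - 28x + 285 is irreducible over Q and is the minimal polynomial of α.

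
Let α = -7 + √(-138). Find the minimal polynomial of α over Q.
m_α(x) = x^2 + 14x + 187

From α + 7 = √(-138), squaring gives (α + 7)^2 = -138, i.e. α^2 + 14α + 49 = -138, so α^2 + 14α + 187 = 0. The discriminant of x^2 + 14x + 187 is (14)^2 - 4·(187) = 196 - 748 = -552, and 4·(-138) is not a perfect square in Q since -138 is squarefree and ≠ 1. Hence x^2 + 14x + 187 is irreducible over Q and is the minimal polynomial of α.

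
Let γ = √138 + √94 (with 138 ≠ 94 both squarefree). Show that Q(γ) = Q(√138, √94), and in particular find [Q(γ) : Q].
[Q(γ) : Q] = 4 (equivalently, Q(γ) = Q(√138, √94))

Obviously Q(γ) ⊆ Q(√138, √94), and [Q(√138, √94):Q] = 4 (since 138, 94 are distinct squarefree integers > 1 with 12972 not a perfect square). To show equality we compute the minimal polynomial of γ. From γ = √138 + √94: γ^2 = 138 + 2√(12972) + 94 = 232 + 2√(12972), so γ^2 - 232 = 2√(12972); squaring, (γ^2 - 232)^2 = 4·12972, i.e. γ^4 - 464γ^2 + 53824 - 51888 = 0, i.e. γ^4 - 464γ^2 + 1936 = 0. So γ is a root of x^4 - 464x^2 + 1936. This polynomial is irreducible over Q: it has no rational root (each ±√138 ± √94 is irrational), and any factorization into two quadratics over Q would force √(12972) ∈ Q (pairing opposite roots) or √138, √94 ∈ Q (other pairings), all impossible. Hence [Q(γ):Q] = 4 = [Q(√138, √94):Q], so Q(γ) = Q(√138, √94).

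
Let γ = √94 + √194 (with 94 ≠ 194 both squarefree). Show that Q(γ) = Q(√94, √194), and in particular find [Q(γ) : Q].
[Q(γ) : Q] = 4 (equivalently, Q(γ) = Q(√94, √194))

Obviously Q(γ) ⊆ Q(√94, √194), and [Q(√94, √194):Q] = 4 (since 94, 194 are distinct squarefree integers > 1 with 18236 not a perfect square). To show equality we compute the minimal polynomial of γ. From γ = √94 + √194: γ^2 = 94 + 2√(18236) + 194 = 288 + 2√(18236), so γ^2 - 288 = 2√(18236); squaring, (γ^2 - 288)^2 = 4·18236, i.e. γ^4 - 576γ^2 + 82944 - 72944 = 0, i.e. γ^4 - 576γ^2 + 10000 = 0. So γ is a root of x^4 - 576x^2 + 10000. This polynomial is irreducible over Q: it has no rational root (each ±√94 ± √194 is irrational), and any factorization into two quadratics over Q would force √(18236) ∈ Q (pairing opposite roots) or √94, √194 ∈ Q (other pairings), all impossible. Hence [Q(γ):Q] = 4 = [Q(√94, √194):Q], so Q(γ) = Q(√94, √194).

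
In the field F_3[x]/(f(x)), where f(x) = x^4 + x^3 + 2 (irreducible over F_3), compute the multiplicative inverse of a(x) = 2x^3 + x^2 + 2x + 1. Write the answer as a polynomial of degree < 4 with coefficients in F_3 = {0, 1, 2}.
a(x)^(-1) ≡ x^2 + 2x + 1 (mod f(x))

Since f is irreducible over F_3, F_3[x]/(f) is a field and a(x) ≠ 0 has an inverse. Apply the extended Euclidean algorithm to f(x) and a(x) in F_3[x]: f(x) = (2x + 1)·a(x) + (x^2 + 2x + 1);  a(x) = (2x)·(x^2 + 2x + 1) + (1). The last nonzero remainder is the constant 1 = gcd(f, a) in F_3. Back-substituting through the division chain expresses 1 = s(x)·a(x) + t(x)·f(x) with s(x) ≡ x^2 + 2x + 1 (mod f), so a(x)^(-1) ≡ s(x) = x^2 + 2x + 1 (mod f). Check: (2x^3 + x^2 + 2x + 1)·(x^2 + 2x + 1) = 2x^5 + 2x^4 + x + 1 ≡ 1 (mod x^4 + x^3 + 2).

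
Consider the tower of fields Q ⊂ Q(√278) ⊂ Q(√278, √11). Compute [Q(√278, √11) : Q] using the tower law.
[Q(√278, √11) : Q] = 4

[Q(√278):Q] = 2 (min poly x^2 - 278, irreducible since 278 is squarefree > 1). For the top step, suppose √11 ∈ Q(√278), say √11 = c + d√278 with c, d ∈ Q. Squaring: 11 = c^2 + 278d^2 + 2cd√278. Since √278 ∉ Q this forces 2cd = 0. If d = 0 then √11 = c ∈ Q, contradicting 11 squarefree > 1. If c = 0 then 11 = 278d^2, so 278·11 = (278d)^2 is a perfect square in Q — but 278·11 = 3058 is not a perfect square (since 278 and 11 are distinct squarefree integers). Contradiction. Hence √11 ∉ Q(√278), so x^2 - 11 stays irreducible over Q(√278) and [Q(√278, √11) : Q(√278)] = 2. By the tower law, [Q(√278, √11) : Q] = 2 · 2 = 4.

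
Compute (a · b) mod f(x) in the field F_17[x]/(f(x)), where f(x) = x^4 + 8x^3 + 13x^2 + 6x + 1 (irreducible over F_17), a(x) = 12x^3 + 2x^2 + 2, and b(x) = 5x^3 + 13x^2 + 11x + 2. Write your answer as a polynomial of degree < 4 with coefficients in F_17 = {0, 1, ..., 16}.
a · b ≡ 14x^3 + 13x^2 + 12x + 1 (mod f(x))

Multiply in F_17[x]: a(x)·b(x) = (12x^3 + 2x^2 + 2)·(5x^3 + 13x^2 + 11x + 2) = 9x^6 + 13x^5 + 5x^4 + 5x^3 + 13x^2 + 5x + 4. This has degree ≥ 4, so divide by f(x) over F_17: 9x^6 + 13x^5 + 5x^4 + 5x^3 + 13x^2 + 5x + 4 = (9x^2 + 9x + 3)·(x^4 + 8x^3 + 13x^2 + 6x + 1) + (14x^3 + 13x^2 + 12x + 1). Hence a·b ≡ 14x^3 + 13x^2 + 12x + 1 (mod f). (F_17[x]/(f) is a field with 17^4 = 83521 elements since f is irreducible of degree 4.)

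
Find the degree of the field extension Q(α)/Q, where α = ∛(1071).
[Q(α):Q] = 3

The minimal polynomial of α is x^3 - 1071, irreducible over Q since 1071 is not a perfect cube (so x^3 - 1071 has no rational root). Hence [Q(α):Q] = deg(m_α) = 3.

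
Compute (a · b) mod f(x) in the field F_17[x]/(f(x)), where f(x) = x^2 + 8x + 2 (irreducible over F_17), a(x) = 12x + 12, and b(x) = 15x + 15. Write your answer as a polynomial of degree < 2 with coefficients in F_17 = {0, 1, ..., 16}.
a · b ≡ 8x + 7 (mod f(x))

Multiply in F_17[x]: a(x)·b(x) = (12x + 12)·(15x + 15) = 10x^2 + 3x + 10. This has degree ≥ 2, so divide by f(x) over F_17: 10x^2 + 3x + 10 = (10)·(x^2 + 8x + 2) + (8x + 7). Hence a·b ≡ 8x + 7 (mod f). (F_17[x]/(f) is a field with 17^2 = 289 elements since f is irreducible of degree 2.)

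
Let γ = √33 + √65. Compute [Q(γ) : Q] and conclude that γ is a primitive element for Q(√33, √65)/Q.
[Q(γ) : Q] = 4 (equivalently, Q(γ) = Q(√33, √65))

Obviously Q(γ) ⊆ Q(√33, √65), and [Q(√33, √65):Q] = 4 (since 33, 65 are distinct squarefree integers > 1 with 2145 not a perfect square). To show equality we compute the minimal polynomial of γ. From γ = √33 + √65: γ^2 = 33 + 2√(2145) + 65 = 98 + 2√(2145), so γ^2 - 98 = 2√(2145); squaring, (γ^2 - 98)^2 = 4·2145, i.e. γ^4 - 196γ^2 + 9604 - 8580 = 0, i.e. γ^4 - 196γ^2 + 1024 = 0. So γ is a root of x^4 - 196x^2 + 1024. This polynomial is irreducible over Q: it has no rational root (each ±√33 ± √65 is irrational), and any factorization into two quadratics over Q would force √(2145) ∈ Q (pairing opposite roots) or √33, √65 ∈ Q (other pairings), all impossible. Hence [Q(γ):Q] = 4 = [Q(√33, √65):Q], so Q(γ) = Q(√33, √65).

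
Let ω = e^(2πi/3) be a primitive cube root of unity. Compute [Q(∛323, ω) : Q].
[Q(∛323, ω) : Q] = 6

[Q(∛323):Q] = 3 (min poly x^3 - 323, irreducible since 323 is not a perfect cube). [Q(ω):Q] = 2 (min poly x^2 + x + 1). Since Q(∛323) ⊂ R and ω ∉ R, we have ω ∉ Q(∛323), so x^2 + x + 1 remains irreducible over Q(∛323) and [Q(∛323, ω) : Q(∛323)] = 2. By the tower law, [Q(∛323, ω) : Q] = 3 · 2 = 6. (In fact Q(∛323, ω) is the splitting field of x^3 - 323 over Q.)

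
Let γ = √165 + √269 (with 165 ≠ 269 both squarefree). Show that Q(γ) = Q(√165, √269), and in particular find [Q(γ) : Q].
[Q(γ) : Q] = 4 (equivalently, Q(γ) = Q(√165, √269))

Obviously Q(γ) ⊆ Q(√165, √269), and [Q(√165, √269):Q] = 4 (since 165, 269 are distinct squarefree integers > 1 with 44385 not a perfect square). To show equality we compute the minimal polynomial of γ. From γ = √165 + √269: γ^2 = 165 + 2√(44385) + 269 = 434 + 2√(44385), so γ^2 - 434 = 2√(44385); squaring, (γ^2 - 434)^2 = 4·44385, i.e. γ^4 - 868γ^2 + 188356 - 177540 = 0, i.e. γ^4 - 868γ^2 + 10816 = 0. So γ is a root of x^4 - 868x^2 + 10816. This polynomial is irreducible over Q: it has no rational root (each ±√165 ± √269 is irrational), and any factorization into two quadratics over Q would force √(44385) ∈ Q (pairing opposite roots) or √165, √269 ∈ Q (other pairings), all impossible. Hence [Q(γ):Q] = 4 = [Q(√165, √269):Q], so Q(γ) = Q(√165, √269).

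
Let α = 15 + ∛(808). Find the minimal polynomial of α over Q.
m_α(x) = x^3 - 45x^2 + 675x - 4183

Set β = α - 15 = ∛(808), so β^3 = 808. Then (α - 15)^3 - 808 = 0, i.e. α is a root of g(x) = (x - 15)^3 - 808 = x^3 - 45x^2 + 675x - 4183. Since g(x) = h(x - 15) where h(x) = x^3 - 808, and h is irreducible over Q (because 808 is not a perfect cube, so h has no rational root, and a monic cubic with no rational root is irreducible), g is also irreducible (irreducibility is preserved under the substitution x → x - 15). Hence m_α(x) = x^3 - 45x^2 + 675x - 4183.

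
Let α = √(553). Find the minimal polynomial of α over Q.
m_α(x) = x^2 - 553

α satisfies α^2 - 553 = 0, so x^2 - 553 annihilates α. Since d = 553 is squarefree and ≠ 1, it is not a perfect square in Q, so x^2 - 553 has no rational root and is therefore irreducible over Q (a degree-2 polynomial over a field is irreducible iff it has no root). Hence m_α(x) = x^2 - 553.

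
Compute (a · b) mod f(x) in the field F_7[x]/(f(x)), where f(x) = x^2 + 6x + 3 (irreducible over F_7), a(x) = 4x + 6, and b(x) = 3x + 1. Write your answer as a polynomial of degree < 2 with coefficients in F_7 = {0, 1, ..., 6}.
a · b ≡ 6x + 5 (mod f(x))

Multiply in F_7[x]: a(x)·b(x) = (4x + 6)·(3x + 1) = 5x^2 + x + 6. This has degree ≥ 2, so divide by f(x) over F_7: 5x^2 + x + 6 = (5)·(x^2 + 6x + 3) + (6x + 5). Hence a·b ≡ 6x + 5 (mod f). (F_7[x]/(f) is a field with 7^2 = 49 elements since f is irreducible of degree 2.)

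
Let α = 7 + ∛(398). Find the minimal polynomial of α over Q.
m_α(x) = x^3 - 21x^2 + 147x - 741

Set β = α - 7 = ∛(398), so β^3 = 398. Then (α - 7)^3 - 398 = 0, i.e. α is a root of g(x) = (x - 7)^3 - 398 = x^3 - 21x^2 + 147x - 741. Since g(x) = h(x - 7) where h(x) = x^3 - 398, and h is irreducible over Q (because 398 is not a perfect cube, so h has no rational root, and a monic cubic with no rational root is irreducible), g is also irreducible (irreducibility is preserved under the substitution x → x - 7). Hence m_α(x) = x^3 - 21x^2 + 147x - 741.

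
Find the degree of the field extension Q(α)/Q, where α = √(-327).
[Q(α):Q] = 2

[Q(α):Q] equals the degree of the minimal polynomial of α. Here α^2 = -327 and x^2 + 327 is irreducible (d = -327 is squarefree, ≠ 1, hence not a square), so deg(m_α) = 2. Thus [Q(α):Q] = 2.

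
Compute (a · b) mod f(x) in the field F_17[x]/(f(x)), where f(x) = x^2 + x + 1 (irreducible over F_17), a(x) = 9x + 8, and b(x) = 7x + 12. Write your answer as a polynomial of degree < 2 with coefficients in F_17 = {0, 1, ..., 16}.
a · b ≡ 16x + 16 (mod f(x))

Multiply in F_17[x]: a(x)·b(x) = (9x + 8)·(7x + 12) = 12x^2 + 11x + 11. This has degree ≥ 2, so divide by f(x) over F_17: 12x^2 + 11x + 11 = (12)·(x^2 + x + 1) + (16x + 16). Hence a·b ≡ 16x + 16 (mod f). (F_17[x]/(f) is a field with 17^2 = 289 elements since f is irreducible of degree 2.)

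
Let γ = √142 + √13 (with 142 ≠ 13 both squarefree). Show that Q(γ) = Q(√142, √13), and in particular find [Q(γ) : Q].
[Q(γ) : Q] = 4 (equivalently, Q(γ) = Q(√142, √13))

Obviously Q(γ) ⊆ Q(√142, √13), and [Q(√142, √13):Q] = 4 (since 142, 13 are distinct squarefree integers > 1 with 1846 not a perfect square). To show equality we compute the minimal polynomial of γ. From γ = √142 + √13: γ^2 = 142 + 2√(1846) + 13 = 155 + 2√(1846), so γ^2 - 155 = 2√(1846); squaring, (γ^2 - 155)^2 = 4·1846, i.e. γ^4 - 310γ^2 + 24025 - 7384 = 0, i.e. γ^4 - 310γ^2 + 16641 = 0. So γ is a root of x^4 - 310x^2 + 16641. This polynomial is irreducible over Q: it has no rational root (each ±√142 ± √13 is irrational), and any factorization into two quadratics over Q would force √(1846) ∈ Q (pairing opposite roots) or √142, √13 ∈ Q (other pairings), all impossible. Hence [Q(γ):Q] = 4 = [Q(√142, √13):Q], so Q(γ) = Q(√142, √13).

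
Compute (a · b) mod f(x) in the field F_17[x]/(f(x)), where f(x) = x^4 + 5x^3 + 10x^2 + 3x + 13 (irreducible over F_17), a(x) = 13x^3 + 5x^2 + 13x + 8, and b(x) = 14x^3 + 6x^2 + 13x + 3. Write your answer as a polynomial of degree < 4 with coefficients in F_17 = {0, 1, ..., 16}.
a · b ≡ x^3 + 4x^2 + 12x + 5 (mod f(x))

Multiply in F_17[x]: a(x)·b(x) = (13x^3 + 5x^2 + 13x + 8)·(14x^3 + 6x^2 + 13x + 3) = 12x^6 + 12x^5 + 7x^4 + 5x^3 + 11x^2 + 7x + 7. This has degree ≥ 4, so divide by f(x) over F_17: 12x^6 + 12x^5 + 7x^4 + 5x^3 + 11x^2 + 7x + 7 = (12x^2 + 3x + 8)·(x^4 + 5x^3 + 10x^2 + 3x + 13) + (x^3 + 4x^2 + 12x + 5). Hence a·b ≡ x^3 + 4x^2 + 12x + 5 (mod f). (F_17[x]/(f) is a field with 17^4 = 83521 elements since f is irreducible of degree 4.)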